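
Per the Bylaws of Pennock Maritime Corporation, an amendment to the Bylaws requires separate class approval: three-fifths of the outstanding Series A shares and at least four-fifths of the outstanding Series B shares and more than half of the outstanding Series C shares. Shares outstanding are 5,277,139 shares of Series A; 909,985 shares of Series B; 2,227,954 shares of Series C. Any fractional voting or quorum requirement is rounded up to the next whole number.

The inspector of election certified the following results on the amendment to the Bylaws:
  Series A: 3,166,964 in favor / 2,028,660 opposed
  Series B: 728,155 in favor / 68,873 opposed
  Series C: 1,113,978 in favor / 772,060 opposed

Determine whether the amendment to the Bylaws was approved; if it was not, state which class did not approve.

Approved — every class gave the required vote.

Series A: 3/5 of 5277139 = 3166283.40, rounded up to 3166284; 3,166,284 required, 3,166,964 in favor — approved.
Series B: 4/5 of 909985 = 727988; 727,988 required, 728,155 in favor — approved.
Series C: a majority of 2227954 is 1113978; 1,113,978 required, 1,113,978 in favor — approved.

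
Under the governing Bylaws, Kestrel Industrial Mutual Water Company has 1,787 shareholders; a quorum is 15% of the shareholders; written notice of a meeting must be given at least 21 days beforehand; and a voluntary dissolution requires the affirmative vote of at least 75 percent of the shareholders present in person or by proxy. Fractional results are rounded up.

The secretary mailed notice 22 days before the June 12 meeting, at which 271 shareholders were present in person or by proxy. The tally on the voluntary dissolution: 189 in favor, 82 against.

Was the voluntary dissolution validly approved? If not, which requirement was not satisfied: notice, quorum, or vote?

Notice: 22 days given; 21 required. Satisfied.
Quorum: 15% of 1,787 = 268.05, rounded up to 269; 271 present. Satisfied.
Vote: requires three-fourths of those present (271); 3/4 of 271 = 203.25, rounded up to 204, so 204 needed; 189 in favor. Not satisfied.

Invalid — vote requirement not satisfied.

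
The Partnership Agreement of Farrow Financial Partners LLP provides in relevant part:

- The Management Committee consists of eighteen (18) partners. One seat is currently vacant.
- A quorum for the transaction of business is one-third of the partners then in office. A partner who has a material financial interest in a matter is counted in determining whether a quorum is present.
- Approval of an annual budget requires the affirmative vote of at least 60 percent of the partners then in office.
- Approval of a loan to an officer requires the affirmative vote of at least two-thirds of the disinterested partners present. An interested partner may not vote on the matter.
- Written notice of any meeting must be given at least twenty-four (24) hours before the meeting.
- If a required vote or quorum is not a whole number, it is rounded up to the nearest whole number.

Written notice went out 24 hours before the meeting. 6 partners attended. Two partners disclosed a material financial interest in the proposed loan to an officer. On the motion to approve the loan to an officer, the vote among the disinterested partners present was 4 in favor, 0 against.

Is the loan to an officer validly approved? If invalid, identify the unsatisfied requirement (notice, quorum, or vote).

Notice: 24 hours given; 24 required (24 ≥ 24). Satisfied.
Quorum: 6 present (interested partners count toward quorum); quorum is 6. Satisfied.
Vote: the loan to an officer requires two-thirds of the disinterested partners present (6 − 2 = 4). 2/3 of 4 = 2.67, rounded up to 3, so 3 affirmative votes are needed; 4 voted in favor. Satisfied.

Valid — all requirements satisfied.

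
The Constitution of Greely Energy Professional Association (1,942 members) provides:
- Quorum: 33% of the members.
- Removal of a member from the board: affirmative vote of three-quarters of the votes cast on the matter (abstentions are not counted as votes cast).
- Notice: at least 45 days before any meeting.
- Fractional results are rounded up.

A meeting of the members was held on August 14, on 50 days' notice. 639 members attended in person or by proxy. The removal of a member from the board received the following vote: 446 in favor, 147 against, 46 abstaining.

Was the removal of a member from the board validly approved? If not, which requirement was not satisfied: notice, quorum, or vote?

Notice: 50 days given; 45 required. Satisfied.
Quorum: 33% of 1,942 = 640.86, rounded up to 641; 639 present. Not satisfied.
Vote: requires three-fourths of the votes cast (639 − 46 abstaining = 593); 3/4 of 593 = 444.75, rounded up to 445, so 445 needed; 446 in favor. Satisfied.

Invalid — quorum requirement not satisfied.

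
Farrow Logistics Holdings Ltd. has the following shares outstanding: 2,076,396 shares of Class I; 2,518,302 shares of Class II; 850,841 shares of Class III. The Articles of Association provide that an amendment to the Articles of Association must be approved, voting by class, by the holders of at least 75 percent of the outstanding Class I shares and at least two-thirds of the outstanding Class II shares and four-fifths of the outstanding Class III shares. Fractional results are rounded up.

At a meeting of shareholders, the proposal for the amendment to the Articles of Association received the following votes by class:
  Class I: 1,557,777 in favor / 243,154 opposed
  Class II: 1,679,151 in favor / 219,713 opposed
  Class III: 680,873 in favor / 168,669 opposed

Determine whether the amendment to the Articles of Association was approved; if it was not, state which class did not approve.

Approved — every class gave the required vote.

Class I: 3/4 of 2076396 = 1557297; 1,557,297 required, 1,557,777 in favor — approved.
Class II: 2/3 of 2518302 = 1678868; 1,678,868 required, 1,679,151 in favor — approved.
Class III: 4/5 of 850841 = 680672.80, rounded up to 680673; 680,673 required, 680,873 in favor — approved.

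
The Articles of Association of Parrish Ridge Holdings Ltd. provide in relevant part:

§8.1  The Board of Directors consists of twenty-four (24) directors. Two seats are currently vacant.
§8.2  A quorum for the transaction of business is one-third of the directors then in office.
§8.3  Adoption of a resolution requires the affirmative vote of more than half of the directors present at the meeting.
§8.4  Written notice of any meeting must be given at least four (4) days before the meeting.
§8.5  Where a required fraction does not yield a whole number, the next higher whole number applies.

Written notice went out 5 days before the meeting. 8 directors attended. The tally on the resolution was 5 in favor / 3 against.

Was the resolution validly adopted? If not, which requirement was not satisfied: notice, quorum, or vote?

Notice: 5 days given; 4 required (5 ≥ 4). Satisfied.
Quorum: 8 present; quorum is 8. Satisfied.
Vote: the resolution requires a majority of the directors present (8). A majority of 8 is 5, so 5 affirmative votes are needed; 5 voted in favor. Satisfied.

Valid — all requirements satisfied.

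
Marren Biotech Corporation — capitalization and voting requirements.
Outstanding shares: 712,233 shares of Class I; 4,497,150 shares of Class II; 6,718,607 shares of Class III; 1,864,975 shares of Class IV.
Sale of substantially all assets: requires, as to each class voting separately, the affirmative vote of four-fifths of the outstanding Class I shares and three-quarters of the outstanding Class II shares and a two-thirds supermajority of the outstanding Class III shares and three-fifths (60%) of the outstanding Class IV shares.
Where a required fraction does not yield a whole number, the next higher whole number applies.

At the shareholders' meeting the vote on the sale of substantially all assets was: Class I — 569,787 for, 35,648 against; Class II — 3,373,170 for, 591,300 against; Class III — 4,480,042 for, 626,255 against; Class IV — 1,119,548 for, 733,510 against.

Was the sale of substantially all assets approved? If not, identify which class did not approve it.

Approved — every class gave the required vote.

Class I: 4/5 of 712233 = 569786.40, rounded up to 569787; 569,787 required, 569,787 in favor — approved.
Class II: 3/4 of 4497150 = 3372862.50, rounded up to 3372863; 3,372,863 required, 3,373,170 in favor — approved.
Class III: 2/3 of 6718607 = 4479071.33, rounded up to 4479072; 4,479,072 required, 4,480,042 in favor — approved.
Class IV: 3/5 of 1864975 = 1118985; 1,118,985 required, 1,119,548 in favor — approved.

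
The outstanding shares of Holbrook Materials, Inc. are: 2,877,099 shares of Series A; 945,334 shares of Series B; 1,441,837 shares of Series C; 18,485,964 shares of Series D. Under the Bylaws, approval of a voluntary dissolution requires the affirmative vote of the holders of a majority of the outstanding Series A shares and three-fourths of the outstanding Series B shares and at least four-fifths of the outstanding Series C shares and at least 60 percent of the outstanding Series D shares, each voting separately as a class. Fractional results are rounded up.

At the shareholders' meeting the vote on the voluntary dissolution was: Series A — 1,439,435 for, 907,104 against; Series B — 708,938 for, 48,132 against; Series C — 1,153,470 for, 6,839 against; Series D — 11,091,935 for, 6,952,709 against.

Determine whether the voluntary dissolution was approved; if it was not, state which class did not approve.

Series A: a majority of 2877099 is 1438550; 1,438,550 required, 1,439,435 in favor — approved.
Series B: 3/4 of 945334 = 709000.50, rounded up to 709001; 709,001 required, 708,938 in favor — not approved.
Series C: 4/5 of 1441837 = 1153469.60, rounded up to 1153470; 1,153,470 required, 1,153,470 in favor — approved.
Series D: 3/5 of 18485964 = 11091578.40, rounded up to 11091579; 11,091,579 required, 11,091,935 in favor — approved.

Not approved — the Series B shares did not give the required vote.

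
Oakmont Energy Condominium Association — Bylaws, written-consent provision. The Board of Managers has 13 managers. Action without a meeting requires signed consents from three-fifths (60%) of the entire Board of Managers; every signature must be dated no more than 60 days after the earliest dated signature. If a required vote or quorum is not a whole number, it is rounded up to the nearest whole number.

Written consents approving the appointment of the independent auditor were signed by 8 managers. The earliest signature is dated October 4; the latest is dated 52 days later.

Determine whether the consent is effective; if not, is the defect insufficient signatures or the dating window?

Effective — both the signature and dating-window requirements are satisfied.

Signatures required: three-fifths (60%) of 13 — 3/5 of 13 = 7.80, rounded up to 8, so 8 needed; 8 signed. Sufficient.
Dating window: the latest signature is 52 days after the earliest; the limit is 60 days. Within the window.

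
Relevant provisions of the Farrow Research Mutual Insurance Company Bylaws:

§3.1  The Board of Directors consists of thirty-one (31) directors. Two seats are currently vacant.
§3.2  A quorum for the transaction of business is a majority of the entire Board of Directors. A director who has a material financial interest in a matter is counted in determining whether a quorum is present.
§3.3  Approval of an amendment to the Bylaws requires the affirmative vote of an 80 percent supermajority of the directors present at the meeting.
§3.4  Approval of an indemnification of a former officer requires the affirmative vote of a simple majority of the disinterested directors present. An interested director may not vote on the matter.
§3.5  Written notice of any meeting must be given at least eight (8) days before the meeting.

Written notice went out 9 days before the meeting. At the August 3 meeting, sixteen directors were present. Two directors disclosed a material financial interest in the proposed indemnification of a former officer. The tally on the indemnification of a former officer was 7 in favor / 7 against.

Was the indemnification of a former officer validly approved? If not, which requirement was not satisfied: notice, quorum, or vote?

Invalid — vote requirement not satisfied.

Notice: 9 days given; 8 required (9 ≥ 8). Satisfied.
Quorum: 16 present (interested directors count toward quorum); quorum is 16. Satisfied.
Vote: the indemnification of a former officer requires a majority of the disinterested directors present (16 − 2 = 14). A majority of 14 is 8, so 8 affirmative votes are needed; 7 voted in favor. Not satisfied.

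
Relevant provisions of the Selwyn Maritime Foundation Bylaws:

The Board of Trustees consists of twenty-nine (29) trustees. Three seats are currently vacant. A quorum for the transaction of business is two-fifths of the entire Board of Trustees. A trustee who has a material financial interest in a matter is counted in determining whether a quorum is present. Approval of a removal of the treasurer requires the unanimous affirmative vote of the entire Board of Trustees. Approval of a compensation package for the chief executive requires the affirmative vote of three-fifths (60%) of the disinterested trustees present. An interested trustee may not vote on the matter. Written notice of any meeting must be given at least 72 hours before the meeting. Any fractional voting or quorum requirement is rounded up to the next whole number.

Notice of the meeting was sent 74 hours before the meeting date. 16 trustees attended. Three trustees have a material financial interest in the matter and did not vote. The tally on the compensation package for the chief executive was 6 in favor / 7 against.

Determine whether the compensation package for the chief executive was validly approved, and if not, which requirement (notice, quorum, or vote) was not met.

Invalid — vote requirement not satisfied.

Notice: 74 hours given; 72 required (74 ≥ 72). Satisfied.
Quorum: 16 present (interested trustees count toward quorum); quorum is 12. Satisfied.
Vote: the compensation package for the chief executive requires three-fifths of the disinterested trustees present (16 − 3 = 13). 3/5 of 13 = 7.80, rounded up to 8, so 8 affirmative votes are needed; 6 voted in favor. Not satisfied.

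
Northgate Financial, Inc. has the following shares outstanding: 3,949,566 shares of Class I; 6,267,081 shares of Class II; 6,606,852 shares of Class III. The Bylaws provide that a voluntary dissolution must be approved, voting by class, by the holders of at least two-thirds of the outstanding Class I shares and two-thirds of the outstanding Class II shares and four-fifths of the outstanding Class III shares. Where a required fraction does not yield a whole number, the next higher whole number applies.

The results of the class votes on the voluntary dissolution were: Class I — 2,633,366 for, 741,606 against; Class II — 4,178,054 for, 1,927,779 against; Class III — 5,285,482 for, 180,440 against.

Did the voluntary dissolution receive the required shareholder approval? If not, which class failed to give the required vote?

Approved — every class gave the required vote.

Class I: 2/3 of 3949566 = 2633044; 2,633,044 required, 2,633,366 in favor — approved.
Class II: 2/3 of 6267081 = 4178054; 4,178,054 required, 4,178,054 in favor — approved.
Class III: 4/5 of 6606852 = 5285481.60, rounded up to 5285482; 5,285,482 required, 5,285,482 in favor — approved.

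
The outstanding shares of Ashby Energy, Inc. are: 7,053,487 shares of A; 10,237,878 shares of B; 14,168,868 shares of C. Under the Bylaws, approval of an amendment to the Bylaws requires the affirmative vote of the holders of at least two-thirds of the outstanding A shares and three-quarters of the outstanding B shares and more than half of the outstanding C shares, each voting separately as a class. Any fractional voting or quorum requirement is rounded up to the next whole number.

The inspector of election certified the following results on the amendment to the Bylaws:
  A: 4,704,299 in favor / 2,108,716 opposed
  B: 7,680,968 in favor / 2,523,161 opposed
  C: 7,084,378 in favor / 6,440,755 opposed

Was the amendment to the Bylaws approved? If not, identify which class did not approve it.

Not approved — the C shares did not give the required vote.

A: 2/3 of 7053487 = 4702324.67, rounded up to 4702325; 4,702,325 required, 4,704,299 in favor — approved.
B: 3/4 of 10237878 = 7678408.50, rounded up to 7678409; 7,678,409 required, 7,680,968 in favor — approved.
C: a majority of 14168868 is 7084435; 7,084,435 required, 7,084,378 in favor — not approved.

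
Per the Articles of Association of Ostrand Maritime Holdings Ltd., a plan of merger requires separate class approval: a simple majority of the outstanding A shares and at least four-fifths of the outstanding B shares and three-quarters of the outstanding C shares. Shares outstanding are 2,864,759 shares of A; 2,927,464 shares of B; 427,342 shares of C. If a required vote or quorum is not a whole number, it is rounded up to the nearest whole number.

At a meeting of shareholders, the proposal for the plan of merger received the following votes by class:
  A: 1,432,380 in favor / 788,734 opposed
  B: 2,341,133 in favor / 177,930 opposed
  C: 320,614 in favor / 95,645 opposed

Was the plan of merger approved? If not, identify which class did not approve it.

A: a majority of 2864759 is 1432380; 1,432,380 required, 1,432,380 in favor — approved.
B: 4/5 of 2927464 = 2341971.20, rounded up to 2341972; 2,341,972 required, 2,341,133 in favor — not approved.
C: 3/4 of 427342 = 320506.50, rounded up to 320507; 320,507 required, 320,614 in favor — approved.

Not approved — the B shares did not give the required vote.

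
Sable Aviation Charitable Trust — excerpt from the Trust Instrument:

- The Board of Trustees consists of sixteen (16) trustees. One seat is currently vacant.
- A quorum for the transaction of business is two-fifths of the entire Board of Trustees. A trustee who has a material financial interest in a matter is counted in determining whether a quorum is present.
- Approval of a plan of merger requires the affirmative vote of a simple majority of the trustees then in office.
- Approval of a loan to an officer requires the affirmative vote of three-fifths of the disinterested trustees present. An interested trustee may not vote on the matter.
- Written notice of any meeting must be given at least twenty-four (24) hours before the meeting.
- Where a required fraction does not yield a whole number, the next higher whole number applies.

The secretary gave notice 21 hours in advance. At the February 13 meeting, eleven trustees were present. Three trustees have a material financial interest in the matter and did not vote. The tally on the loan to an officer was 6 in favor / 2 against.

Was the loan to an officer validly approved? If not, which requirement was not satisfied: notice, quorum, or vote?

Invalid — notice requirement not satisfied.

Notice: 21 hours given; 24 required (21 < 24). Not satisfied.
Quorum: 11 present (interested trustees count toward quorum); quorum is 7. Satisfied.
Vote: the loan to an officer requires three-fifths of the disinterested trustees present (11 − 3 = 8). 3/5 of 8 = 4.80, rounded up to 5, so 5 affirmative votes are needed; 6 voted in favor. Satisfied.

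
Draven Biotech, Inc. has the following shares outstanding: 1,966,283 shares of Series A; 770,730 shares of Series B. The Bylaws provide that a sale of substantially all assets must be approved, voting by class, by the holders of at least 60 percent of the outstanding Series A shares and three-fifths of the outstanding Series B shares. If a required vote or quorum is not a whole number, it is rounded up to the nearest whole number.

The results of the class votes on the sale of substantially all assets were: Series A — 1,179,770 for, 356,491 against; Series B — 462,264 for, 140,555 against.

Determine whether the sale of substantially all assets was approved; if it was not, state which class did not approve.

Not approved — the Series B shares did not give the required vote.

Series A: 3/5 of 1966283 = 1179769.80, rounded up to 1179770; 1,179,770 required, 1,179,770 in favor — approved.
Series B: 3/5 of 770730 = 462438; 462,438 required, 462,264 in favor — not approved.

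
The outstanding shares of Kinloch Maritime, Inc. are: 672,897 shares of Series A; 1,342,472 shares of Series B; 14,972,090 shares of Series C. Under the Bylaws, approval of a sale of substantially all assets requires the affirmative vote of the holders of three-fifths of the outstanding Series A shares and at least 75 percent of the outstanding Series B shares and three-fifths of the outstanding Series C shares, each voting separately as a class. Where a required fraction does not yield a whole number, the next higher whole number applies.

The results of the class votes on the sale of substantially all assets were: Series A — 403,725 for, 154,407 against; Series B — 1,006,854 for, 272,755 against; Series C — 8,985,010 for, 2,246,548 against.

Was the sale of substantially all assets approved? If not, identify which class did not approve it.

Series A: 3/5 of 672897 = 403738.20, rounded up to 403739; 403,739 required, 403,725 in favor — not approved.
Series B: 3/4 of 1342472 = 1006854; 1,006,854 required, 1,006,854 in favor — approved.
Series C: 3/5 of 14972090 = 8983254; 8,983,254 required, 8,985,010 in favor — approved.

Not approved — the Series A shares did not give the required vote.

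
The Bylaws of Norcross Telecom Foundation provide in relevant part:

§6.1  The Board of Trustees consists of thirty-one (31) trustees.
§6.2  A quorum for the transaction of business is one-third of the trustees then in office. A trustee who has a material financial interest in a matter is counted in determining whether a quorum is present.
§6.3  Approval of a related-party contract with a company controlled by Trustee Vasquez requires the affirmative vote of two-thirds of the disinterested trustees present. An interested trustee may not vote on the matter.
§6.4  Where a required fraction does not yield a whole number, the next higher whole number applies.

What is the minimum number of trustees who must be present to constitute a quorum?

11

1/3 of 31 = 10.33, rounded up to 11.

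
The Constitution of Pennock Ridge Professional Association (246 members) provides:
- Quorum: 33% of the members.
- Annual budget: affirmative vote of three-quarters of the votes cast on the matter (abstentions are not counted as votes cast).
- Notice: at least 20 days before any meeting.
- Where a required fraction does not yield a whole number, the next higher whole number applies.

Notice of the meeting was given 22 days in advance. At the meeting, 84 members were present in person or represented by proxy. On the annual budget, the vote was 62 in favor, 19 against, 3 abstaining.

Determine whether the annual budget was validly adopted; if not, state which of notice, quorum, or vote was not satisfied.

Valid — all requirements satisfied.

Notice: 22 days given; 20 required. Satisfied.
Quorum: 33% of 246 = 81.18, rounded up to 82; 84 present. Satisfied.
Vote: requires three-fourths of the votes cast (84 − 3 abstaining = 81); 3/4 of 81 = 60.75, rounded up to 61, so 61 needed; 62 in favor. Satisfied.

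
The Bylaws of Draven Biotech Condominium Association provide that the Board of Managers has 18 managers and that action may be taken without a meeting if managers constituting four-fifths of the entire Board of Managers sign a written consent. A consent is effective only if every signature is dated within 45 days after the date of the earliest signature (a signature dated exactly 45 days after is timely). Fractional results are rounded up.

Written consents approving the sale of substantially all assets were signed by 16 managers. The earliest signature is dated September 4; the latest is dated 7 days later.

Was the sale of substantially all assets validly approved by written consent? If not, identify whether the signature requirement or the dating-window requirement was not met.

Effective — both the signature and dating-window requirements are satisfied.

Signatures required: four-fifths of 18 — 4/5 of 18 = 14.40, rounded up to 15, so 15 needed; 16 signed. Sufficient.
Dating window: the latest signature is 7 days after the earliest; the limit is 45 days. Within the window.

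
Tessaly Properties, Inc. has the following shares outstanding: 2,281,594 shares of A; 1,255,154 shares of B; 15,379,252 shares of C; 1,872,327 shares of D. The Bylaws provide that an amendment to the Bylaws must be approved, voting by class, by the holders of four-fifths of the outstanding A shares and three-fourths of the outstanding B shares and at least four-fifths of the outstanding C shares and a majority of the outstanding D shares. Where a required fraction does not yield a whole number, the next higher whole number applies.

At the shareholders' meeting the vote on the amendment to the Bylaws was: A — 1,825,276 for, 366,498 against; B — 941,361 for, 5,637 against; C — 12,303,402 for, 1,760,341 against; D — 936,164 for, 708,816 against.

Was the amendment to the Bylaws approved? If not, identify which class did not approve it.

A: 4/5 of 2281594 = 1825275.20, rounded up to 1825276; 1,825,276 required, 1,825,276 in favor — approved.
B: 3/4 of 1255154 = 941365.50, rounded up to 941366; 941,366 required, 941,361 in favor — not approved.
C: 4/5 of 15379252 = 12303401.60, rounded up to 12303402; 12,303,402 required, 12,303,402 in favor — approved.
D: a majority of 1872327 is 936164; 936,164 required, 936,164 in favor — approved.

Not approved — the B shares did not give the required vote.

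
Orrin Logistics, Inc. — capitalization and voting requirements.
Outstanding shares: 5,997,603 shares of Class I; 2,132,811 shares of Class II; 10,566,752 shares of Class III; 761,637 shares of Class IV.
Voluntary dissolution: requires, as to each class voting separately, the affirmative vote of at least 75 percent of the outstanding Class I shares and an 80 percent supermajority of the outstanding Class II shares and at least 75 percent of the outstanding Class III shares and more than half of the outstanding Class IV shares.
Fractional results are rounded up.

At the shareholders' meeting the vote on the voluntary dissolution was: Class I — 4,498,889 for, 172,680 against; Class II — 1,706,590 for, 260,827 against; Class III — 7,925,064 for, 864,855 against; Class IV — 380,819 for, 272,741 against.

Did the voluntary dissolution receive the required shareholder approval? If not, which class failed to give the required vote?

Approved — every class gave the required vote.

Class I: 3/4 of 5997603 = 4498202.25, rounded up to 4498203; 4,498,203 required, 4,498,889 in favor — approved.
Class II: 4/5 of 2132811 = 1706248.80, rounded up to 1706249; 1,706,249 required, 1,706,590 in favor — approved.
Class III: 3/4 of 10566752 = 7925064; 7,925,064 required, 7,925,064 in favor — approved.
Class IV: a majority of 761637 is 380819; 380,819 required, 380,819 in favor — approved.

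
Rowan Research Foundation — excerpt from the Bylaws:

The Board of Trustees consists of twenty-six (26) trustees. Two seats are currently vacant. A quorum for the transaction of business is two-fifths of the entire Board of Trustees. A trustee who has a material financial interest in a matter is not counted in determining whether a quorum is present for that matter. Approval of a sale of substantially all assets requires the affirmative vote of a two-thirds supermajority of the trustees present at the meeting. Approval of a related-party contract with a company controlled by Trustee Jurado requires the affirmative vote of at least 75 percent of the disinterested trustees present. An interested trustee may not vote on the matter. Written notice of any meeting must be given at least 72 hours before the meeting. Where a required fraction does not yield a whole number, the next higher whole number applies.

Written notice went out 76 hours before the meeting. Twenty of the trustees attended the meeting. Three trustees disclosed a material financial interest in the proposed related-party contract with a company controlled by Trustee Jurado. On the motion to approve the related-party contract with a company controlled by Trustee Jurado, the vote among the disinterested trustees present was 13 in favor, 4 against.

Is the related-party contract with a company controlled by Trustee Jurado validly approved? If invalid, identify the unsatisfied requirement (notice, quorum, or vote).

Valid — all requirements satisfied.

Notice: 76 hours given; 72 required (76 ≥ 72). Satisfied.
Quorum: 20 present, but the 3 interested trustees do not count, leaving 17. Quorum is 11. Satisfied.
Vote: the related-party contract with a company controlled by Trustee Jurado requires three-fourths of the disinterested trustees present (20 − 3 = 17). 3/4 of 17 = 12.75, rounded up to 13, so 13 affirmative votes are needed; 13 voted in favor. Satisfied.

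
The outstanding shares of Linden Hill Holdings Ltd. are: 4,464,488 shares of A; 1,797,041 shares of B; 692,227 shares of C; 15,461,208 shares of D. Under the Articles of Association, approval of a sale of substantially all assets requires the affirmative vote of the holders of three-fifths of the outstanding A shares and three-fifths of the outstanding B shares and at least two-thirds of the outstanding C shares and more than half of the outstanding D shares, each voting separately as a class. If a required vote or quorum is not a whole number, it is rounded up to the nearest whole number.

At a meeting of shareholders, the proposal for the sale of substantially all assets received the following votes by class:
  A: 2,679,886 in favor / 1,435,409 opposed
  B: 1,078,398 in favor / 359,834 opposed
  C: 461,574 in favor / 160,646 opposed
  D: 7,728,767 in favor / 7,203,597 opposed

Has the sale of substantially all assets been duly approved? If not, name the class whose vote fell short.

Not approved — the D shares did not give the required vote.

A: 3/5 of 4464488 = 2678692.80, rounded up to 2678693; 2,678,693 required, 2,679,886 in favor — approved.
B: 3/5 of 1797041 = 1078224.60, rounded up to 1078225; 1,078,225 required, 1,078,398 in favor — approved.
C: 2/3 of 692227 = 461484.67, rounded up to 461485; 461,485 required, 461,574 in favor — approved.
D: a majority of 15461208 is 7730605; 7,730,605 required, 7,728,767 in favor — not approved.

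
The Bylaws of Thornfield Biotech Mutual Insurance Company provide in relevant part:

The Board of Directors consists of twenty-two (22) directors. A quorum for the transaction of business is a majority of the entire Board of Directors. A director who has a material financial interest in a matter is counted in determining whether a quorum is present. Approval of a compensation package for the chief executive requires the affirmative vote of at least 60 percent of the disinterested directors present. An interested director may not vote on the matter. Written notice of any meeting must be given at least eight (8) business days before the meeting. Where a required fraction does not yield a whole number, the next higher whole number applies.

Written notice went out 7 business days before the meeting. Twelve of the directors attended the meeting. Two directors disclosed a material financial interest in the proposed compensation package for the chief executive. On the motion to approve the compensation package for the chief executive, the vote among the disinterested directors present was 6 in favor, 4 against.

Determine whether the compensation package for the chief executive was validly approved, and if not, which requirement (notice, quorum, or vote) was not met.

Notice: 7 business days given; 8 required (7 < 8). Not satisfied.
Quorum: 12 present (interested directors count toward quorum); quorum is 12. Satisfied.
Vote: the compensation package for the chief executive requires three-fifths of the disinterested directors present (12 − 2 = 10). 3/5 of 10 = 6, so 6 affirmative votes are needed; 6 voted in favor. Satisfied.

Invalid — notice requirement not satisfied.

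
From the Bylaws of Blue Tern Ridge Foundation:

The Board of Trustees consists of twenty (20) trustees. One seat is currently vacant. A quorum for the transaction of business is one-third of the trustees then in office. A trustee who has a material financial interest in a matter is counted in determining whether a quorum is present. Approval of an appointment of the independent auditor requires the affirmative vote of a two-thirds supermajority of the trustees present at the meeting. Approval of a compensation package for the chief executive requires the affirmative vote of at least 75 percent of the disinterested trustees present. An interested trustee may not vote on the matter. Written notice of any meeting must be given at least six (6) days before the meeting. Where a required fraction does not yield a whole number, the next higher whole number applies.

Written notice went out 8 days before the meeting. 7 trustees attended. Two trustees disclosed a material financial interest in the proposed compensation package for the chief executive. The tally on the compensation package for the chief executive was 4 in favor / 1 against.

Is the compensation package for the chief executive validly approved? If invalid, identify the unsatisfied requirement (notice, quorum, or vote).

Valid — all requirements satisfied.

Notice: 8 days given; 6 required (8 ≥ 6). Satisfied.
Quorum: 7 present (interested trustees count toward quorum); quorum is 7. Satisfied.
Vote: the compensation package for the chief executive requires three-fourths of the disinterested trustees present (7 − 2 = 5). 3/4 of 5 = 3.75, rounded up to 4, so 4 affirmative votes are needed; 4 voted in favor. Satisfied.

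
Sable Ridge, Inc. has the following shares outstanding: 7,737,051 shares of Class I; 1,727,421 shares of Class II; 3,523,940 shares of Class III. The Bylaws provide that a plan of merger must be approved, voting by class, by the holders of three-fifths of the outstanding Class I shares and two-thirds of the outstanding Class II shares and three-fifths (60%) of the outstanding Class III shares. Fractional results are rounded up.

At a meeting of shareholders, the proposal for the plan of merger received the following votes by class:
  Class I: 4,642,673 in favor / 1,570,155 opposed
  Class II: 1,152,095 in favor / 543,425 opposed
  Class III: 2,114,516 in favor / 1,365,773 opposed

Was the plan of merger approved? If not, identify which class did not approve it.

Class I: 3/5 of 7737051 = 4642230.60, rounded up to 4642231; 4,642,231 required, 4,642,673 in favor — approved.
Class II: 2/3 of 1727421 = 1151614; 1,151,614 required, 1,152,095 in favor — approved.
Class III: 3/5 of 3523940 = 2114364; 2,114,364 required, 2,114,516 in favor — approved.

Approved — every class gave the required vote.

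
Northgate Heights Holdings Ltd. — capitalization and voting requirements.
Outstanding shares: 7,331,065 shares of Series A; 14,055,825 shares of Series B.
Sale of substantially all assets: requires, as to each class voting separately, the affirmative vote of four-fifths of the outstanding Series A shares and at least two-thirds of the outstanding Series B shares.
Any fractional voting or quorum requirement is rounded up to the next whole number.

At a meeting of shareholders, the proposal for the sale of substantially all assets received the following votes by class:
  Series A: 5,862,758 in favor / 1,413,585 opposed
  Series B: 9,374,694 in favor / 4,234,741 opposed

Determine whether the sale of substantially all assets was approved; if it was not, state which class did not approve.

Not approved — the Series A shares did not give the required vote.

Series A: 4/5 of 7331065 = 5864852; 5,864,852 required, 5,862,758 in favor — not approved.
Series B: 2/3 of 14055825 = 9370550; 9,370,550 required, 9,374,694 in favor — approved.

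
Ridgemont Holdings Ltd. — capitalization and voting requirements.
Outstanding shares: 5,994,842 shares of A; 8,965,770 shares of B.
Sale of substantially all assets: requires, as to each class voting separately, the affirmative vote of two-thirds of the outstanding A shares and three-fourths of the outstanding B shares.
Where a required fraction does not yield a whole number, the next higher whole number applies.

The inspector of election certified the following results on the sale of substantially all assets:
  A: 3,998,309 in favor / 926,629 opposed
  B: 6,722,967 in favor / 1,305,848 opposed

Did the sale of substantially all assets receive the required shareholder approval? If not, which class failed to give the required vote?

Not approved — the B shares did not give the required vote.

A: 2/3 of 5994842 = 3996561.33, rounded up to 3996562; 3,996,562 required, 3,998,309 in favor — approved.
B: 3/4 of 8965770 = 6724327.50, rounded up to 6724328; 6,724,328 required, 6,722,967 in favor — not approved.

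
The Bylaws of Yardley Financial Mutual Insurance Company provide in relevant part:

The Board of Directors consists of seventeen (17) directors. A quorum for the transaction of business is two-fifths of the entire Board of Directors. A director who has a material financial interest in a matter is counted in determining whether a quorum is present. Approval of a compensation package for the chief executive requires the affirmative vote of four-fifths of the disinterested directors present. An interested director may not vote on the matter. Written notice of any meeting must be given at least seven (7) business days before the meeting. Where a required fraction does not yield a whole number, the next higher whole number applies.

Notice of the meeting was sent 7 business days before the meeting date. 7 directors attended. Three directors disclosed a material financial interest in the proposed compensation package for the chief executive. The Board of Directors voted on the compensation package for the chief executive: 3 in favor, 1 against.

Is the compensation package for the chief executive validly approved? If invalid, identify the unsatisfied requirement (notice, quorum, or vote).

Notice: 7 business days given; 7 required (7 ≥ 7). Satisfied.
Quorum: 7 present (interested directors count toward quorum); quorum is 7. Satisfied.
Vote: the compensation package for the chief executive requires four-fifths of the disinterested directors present (7 − 3 = 4). 4/5 of 4 = 3.20, rounded up to 4, so 4 affirmative votes are needed; 3 voted in favor. Not satisfied.

Invalid — vote requirement not satisfied.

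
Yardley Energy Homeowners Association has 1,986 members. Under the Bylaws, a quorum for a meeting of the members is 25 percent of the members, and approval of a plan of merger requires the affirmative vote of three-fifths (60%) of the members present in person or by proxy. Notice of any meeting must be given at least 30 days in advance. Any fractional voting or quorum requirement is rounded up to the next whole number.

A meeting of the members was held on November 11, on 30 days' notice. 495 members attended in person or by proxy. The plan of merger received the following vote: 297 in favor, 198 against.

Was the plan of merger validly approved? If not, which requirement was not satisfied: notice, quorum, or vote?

Invalid — quorum requirement not satisfied.

Notice: 30 days given; 30 required. Satisfied.
Quorum: 25% of 1,986 = 496.50, rounded up to 497; 495 present. Not satisfied.
Vote: requires three-fifths of those present (495); 3/5 of 495 = 297, so 297 needed; 297 in favor. Satisfied.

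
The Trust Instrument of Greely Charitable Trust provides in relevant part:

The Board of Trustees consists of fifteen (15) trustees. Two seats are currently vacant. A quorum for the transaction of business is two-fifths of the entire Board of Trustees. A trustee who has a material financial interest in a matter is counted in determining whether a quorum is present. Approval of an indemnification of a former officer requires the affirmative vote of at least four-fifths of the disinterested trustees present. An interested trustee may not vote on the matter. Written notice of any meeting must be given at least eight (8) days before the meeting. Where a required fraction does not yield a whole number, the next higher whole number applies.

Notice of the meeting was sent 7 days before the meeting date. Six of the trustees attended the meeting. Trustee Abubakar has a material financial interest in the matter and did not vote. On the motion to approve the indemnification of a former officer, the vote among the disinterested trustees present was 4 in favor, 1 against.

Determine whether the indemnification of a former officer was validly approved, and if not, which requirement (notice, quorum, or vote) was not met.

Notice: 7 days given; 8 required (7 < 8). Not satisfied.
Quorum: 6 present (interested trustees count toward quorum); quorum is 6. Satisfied.
Vote: the indemnification of a former officer requires four-fifths of the disinterested trustees present (6 − 1 = 5). 4/5 of 5 = 4, so 4 affirmative votes are needed; 4 voted in favor. Satisfied.

Invalid — notice requirement not satisfied.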